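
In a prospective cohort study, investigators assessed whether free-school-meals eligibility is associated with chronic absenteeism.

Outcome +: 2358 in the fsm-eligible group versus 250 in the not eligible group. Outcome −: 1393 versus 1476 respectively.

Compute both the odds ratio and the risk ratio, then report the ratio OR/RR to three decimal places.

2.303

From the description: a = 2358, b = 1393, c = 250, d = 1476.
OR = (2358·1476)/(1393·250) = 3480408/348250 = 9.99399
Risk in exposed = 2358/3751 = 0.62863; risk in unexposed = 250/1726 = 0.14484; RR = 4.34008
OR/RR = 9.99399 / 4.34008 = 2.30272
The outcome is not rare, so the OR lies further from 1 than the RR.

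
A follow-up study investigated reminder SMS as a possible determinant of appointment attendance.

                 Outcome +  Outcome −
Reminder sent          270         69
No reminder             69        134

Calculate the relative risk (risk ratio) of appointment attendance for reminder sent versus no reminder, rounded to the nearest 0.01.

2.34

Cells: a = 270, b = 69, c = 69, d = 134.
Risk in exposed = 270/339 = 0.79646; risk in unexposed = 69/203 = 0.33990.
RR = 0.79646 / 0.33990 = 2.34321
The risk among the exposed is 2.34 times that among the unexposed.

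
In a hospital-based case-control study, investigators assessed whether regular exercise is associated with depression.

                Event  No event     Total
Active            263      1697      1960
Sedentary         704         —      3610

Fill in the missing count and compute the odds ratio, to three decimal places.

0.640

The missing cell is in the unexposed row: 3610 − 704 = 2906.
So a = 263, b = 1697, c = 704, d = 2906.
OR = (a·d)/(b·c) = (263 × 2906) / (1697 × 704) = 764278 / 1194688 = 0.63973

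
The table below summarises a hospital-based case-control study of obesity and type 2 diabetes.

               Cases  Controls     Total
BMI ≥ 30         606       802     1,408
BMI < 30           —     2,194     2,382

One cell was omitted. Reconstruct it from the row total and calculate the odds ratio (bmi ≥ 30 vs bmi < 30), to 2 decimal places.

8.82

The missing cell is in the unexposed row: 2382 − 2194 = 188.
So a = 606, b = 802, c = 188, d = 2194.
OR = (a·d)/(b·c) = (606 × 2194) / (802 × 188) = 1329564 / 150776 = 8.81814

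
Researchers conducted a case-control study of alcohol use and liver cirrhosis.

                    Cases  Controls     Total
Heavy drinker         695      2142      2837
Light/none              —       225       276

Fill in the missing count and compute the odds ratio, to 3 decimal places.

1.431

The missing cell is in the unexposed row: 276 − 225 = 51.
So a = 695, b = 2142, c = 51, d = 225.
OR = (a·d)/(b·c) = (695 × 225) / (2142 × 51) = 156375 / 109242 = 1.43145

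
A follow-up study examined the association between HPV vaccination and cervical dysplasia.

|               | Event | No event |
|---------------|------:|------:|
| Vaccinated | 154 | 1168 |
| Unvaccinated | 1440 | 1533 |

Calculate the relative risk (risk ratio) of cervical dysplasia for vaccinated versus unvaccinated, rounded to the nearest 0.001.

0.241

Cells: a = 154, b = 1168, c = 1440, d = 1533.
Risk in exposed = 154/1322 = 0.11649; risk in unexposed = 1440/2973 = 0.48436.
RR = 0.11649 / 0.48436 = 0.24050
The risk is 76% lower among the exposed than among the unexposed.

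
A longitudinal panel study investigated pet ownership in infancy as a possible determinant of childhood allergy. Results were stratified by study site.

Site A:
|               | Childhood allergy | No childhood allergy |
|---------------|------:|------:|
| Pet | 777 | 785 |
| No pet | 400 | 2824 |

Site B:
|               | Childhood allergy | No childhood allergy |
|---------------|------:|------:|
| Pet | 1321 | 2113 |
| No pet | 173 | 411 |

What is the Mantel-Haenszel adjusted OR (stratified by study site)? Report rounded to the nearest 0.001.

OR_MH = Σ(aᵢdᵢ/nᵢ) / Σ(bᵢcᵢ/nᵢ), where nᵢ is the stratum total.
Stratum 1 (Site A): n = 4786; a·d/n = 777·2824/4786 = 458.4722; b·c/n = 785·400/4786 = 65.6080
Stratum 2 (Site B): n = 4018; a·d/n = 1321·411/4018 = 135.1247; b·c/n = 2113·173/4018 = 90.9778
OR_MH = (458.4722 + 135.1247) / (65.6080 + 90.9778) = 593.5969 / 156.5859 = 3.79087

3.791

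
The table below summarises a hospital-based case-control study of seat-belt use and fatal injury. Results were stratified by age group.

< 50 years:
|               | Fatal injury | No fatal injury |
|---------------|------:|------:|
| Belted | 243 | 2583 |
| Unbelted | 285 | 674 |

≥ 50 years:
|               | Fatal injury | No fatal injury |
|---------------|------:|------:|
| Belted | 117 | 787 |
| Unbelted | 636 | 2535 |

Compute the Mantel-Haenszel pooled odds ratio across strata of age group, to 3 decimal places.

0.366

OR_MH = Σ(aᵢdᵢ/nᵢ) / Σ(bᵢcᵢ/nᵢ), where nᵢ is the stratum total.
Stratum 1 (< 50 years): n = 3785; a·d/n = 243·674/3785 = 43.2713; b·c/n = 2583·285/3785 = 194.4927
Stratum 2 (≥ 50 years): n = 4075; a·d/n = 117·2535/4075 = 72.7840; b·c/n = 787·636/4075 = 122.8299
OR_MH = (43.2713 + 72.7840) / (194.4927 + 122.8299) = 116.0554 / 317.3227 = 0.36573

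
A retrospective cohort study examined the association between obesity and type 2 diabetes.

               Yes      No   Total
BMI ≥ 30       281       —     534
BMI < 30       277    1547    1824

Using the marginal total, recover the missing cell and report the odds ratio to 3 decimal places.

6.203

The missing cell is in the exposed row: 534 − 281 = 253.
So a = 281, b = 253, c = 277, d = 1547.
OR = (a·d)/(b·c) = (281 × 1547) / (253 × 277) = 434707 / 70081 = 6.20292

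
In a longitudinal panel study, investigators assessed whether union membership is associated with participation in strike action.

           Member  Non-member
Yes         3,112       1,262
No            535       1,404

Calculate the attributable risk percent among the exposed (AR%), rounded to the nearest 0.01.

Reading the table with exposure as columns: a = 3112 (Member, case), b = 535 (Member, non-case), c = 1262 (Non-member, case), d = 1404.
Risk in exposed = 3112/3647 = 0.85330; risk in unexposed = 1262/2666 = 0.47337.
RR = 0.85330/0.47337 = 1.80262
AR% = (RR − 1)/RR × 100 = (1.80262 − 1)/1.80262 × 100 = 44.5252%

44.53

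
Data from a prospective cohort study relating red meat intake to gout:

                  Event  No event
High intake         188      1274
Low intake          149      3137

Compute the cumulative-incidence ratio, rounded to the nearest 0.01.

Cells: a = 188, b = 1274, c = 149, d = 3137.
Risk in exposed = 188/1462 = 0.12859; risk in unexposed = 149/3286 = 0.04534.
RR = 0.12859 / 0.04534 = 2.83591
The risk among the exposed is 2.84 times that among the unexposed.

2.84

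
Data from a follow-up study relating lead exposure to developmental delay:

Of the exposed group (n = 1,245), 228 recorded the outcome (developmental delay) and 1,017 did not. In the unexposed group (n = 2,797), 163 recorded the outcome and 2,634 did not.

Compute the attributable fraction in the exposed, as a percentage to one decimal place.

68.2

From the description: a = 228, b = 1017, c = 163, d = 2634.
Risk in exposed = 228/1245 = 0.18313; risk in unexposed = 163/2797 = 0.05828.
RR = 0.18313/0.05828 = 3.14246
AR% = (RR − 1)/RR × 100 = (3.14246 − 1)/3.14246 × 100 = 68.1778%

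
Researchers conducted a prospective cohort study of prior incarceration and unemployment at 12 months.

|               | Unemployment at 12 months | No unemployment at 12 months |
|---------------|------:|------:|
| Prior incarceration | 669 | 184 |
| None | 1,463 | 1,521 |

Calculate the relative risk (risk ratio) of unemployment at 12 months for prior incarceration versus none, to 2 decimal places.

1.60

Cells: a = 669, b = 184, c = 1463, d = 1521.
Risk in exposed = 669/853 = 0.78429; risk in unexposed = 1463/2984 = 0.49028.
RR = 0.78429 / 0.49028 = 1.59967
The risk among the exposed is 1.60 times that among the unexposed.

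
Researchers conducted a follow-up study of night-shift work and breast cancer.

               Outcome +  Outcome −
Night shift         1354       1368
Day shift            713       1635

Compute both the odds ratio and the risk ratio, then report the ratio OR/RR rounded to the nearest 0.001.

1.386

Cells: a = 1354, b = 1368, c = 713, d = 1635.
OR = (1354·1635)/(1368·713) = 2213790/975384 = 2.26966
Risk in exposed = 1354/2722 = 0.49743; risk in unexposed = 713/2348 = 0.30366; RR = 1.63810
OR/RR = 2.26966 / 1.63810 = 1.38555
The outcome is not rare, so the OR lies further from 1 than the RR.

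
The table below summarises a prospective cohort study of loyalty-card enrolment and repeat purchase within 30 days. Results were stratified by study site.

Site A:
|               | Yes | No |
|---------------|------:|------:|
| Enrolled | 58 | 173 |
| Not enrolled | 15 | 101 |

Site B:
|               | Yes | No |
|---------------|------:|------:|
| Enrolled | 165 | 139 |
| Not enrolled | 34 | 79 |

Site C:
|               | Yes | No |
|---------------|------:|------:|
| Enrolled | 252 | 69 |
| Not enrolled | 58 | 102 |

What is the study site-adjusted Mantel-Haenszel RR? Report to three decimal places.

RR_MH = Σ(aᵢ·n₀ᵢ/nᵢ) / Σ(cᵢ·n₁ᵢ/nᵢ), with n₁ᵢ = aᵢ+bᵢ (exposed), n₀ᵢ = cᵢ+dᵢ (unexposed), nᵢ = n₁ᵢ+n₀ᵢ.
Stratum 1 (Site A): n₁ = 231, n₀ = 116, n = 347; a·n₀/n = 58·116/347 = 19.3890; c·n₁/n = 15·231/347 = 9.9856
Stratum 2 (Site B): n₁ = 304, n₀ = 113, n = 417; a·n₀/n = 165·113/417 = 44.7122; c·n₁/n = 34·304/417 = 24.7866
Stratum 3 (Site C): n₁ = 321, n₀ = 160, n = 481; a·n₀/n = 252·160/481 = 83.8254; c·n₁/n = 58·321/481 = 38.7069
RR_MH = (19.3890 + 44.7122 + 83.8254) / (9.9856 + 24.7866 + 38.7069) = 147.9266 / 73.4790 = 2.01318

2.013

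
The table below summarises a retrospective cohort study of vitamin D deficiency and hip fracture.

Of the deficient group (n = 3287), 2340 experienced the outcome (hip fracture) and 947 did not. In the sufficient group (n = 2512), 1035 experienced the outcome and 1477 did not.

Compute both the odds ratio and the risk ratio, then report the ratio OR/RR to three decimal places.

2.041

From the description: a = 2340, b = 947, c = 1035, d = 1477.
OR = (2340·1477)/(947·1035) = 3456180/980145 = 3.52619
Risk in exposed = 2340/3287 = 0.71190; risk in unexposed = 1035/2512 = 0.41202; RR = 1.72781
OR/RR = 3.52619 / 1.72781 = 2.04085
The outcome is not rare, so the OR lies further from 1 than the RR.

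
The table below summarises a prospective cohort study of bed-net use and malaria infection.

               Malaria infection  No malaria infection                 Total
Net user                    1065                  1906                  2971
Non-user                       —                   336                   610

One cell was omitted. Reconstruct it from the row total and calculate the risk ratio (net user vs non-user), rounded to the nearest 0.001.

0.798

The missing cell is in the unexposed row: 610 − 336 = 274.
So a = 1065, b = 1906, c = 274, d = 336.
RR = [a/(a+b)] / [c/(c+d)] = (1065/2971) / (274/610) = 0.35847/0.44918 = 0.79804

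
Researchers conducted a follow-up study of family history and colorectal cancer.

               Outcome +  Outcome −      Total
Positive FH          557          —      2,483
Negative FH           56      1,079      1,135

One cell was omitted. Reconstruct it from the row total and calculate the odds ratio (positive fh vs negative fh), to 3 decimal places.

5.572

The missing cell is in the exposed row: 2483 − 557 = 1926.
So a = 557, b = 1926, c = 56, d = 1079.
OR = (a·d)/(b·c) = (557 × 1079) / (1926 × 56) = 601003 / 107856 = 5.57227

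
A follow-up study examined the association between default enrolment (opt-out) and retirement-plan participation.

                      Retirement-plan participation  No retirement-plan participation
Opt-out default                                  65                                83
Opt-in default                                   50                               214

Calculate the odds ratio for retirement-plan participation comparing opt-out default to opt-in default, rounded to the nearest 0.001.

Cells: a = 65, b = 83, c = 50, d = 214.
OR = (a·d)/(b·c) = (65 × 214) / (83 × 50) = 13910 / 4150 = 3.35181
The odds of retirement-plan participation are about 3.35 times as high in the opt-out default group.

3.352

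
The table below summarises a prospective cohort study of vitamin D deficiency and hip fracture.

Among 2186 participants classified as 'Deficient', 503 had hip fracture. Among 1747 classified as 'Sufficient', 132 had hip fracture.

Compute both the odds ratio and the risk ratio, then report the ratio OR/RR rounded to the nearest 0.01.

1.20

From the description: a = 503, b = 1683, c = 132, d = 1615.
OR = (503·1615)/(1683·132) = 812345/222156 = 3.65664
Risk in exposed = 503/2186 = 0.23010; risk in unexposed = 132/1747 = 0.07556; RR = 3.04535
OR/RR = 3.65664 / 3.04535 = 1.20073
The outcome is not rare, so the OR lies further from 1 than the RR.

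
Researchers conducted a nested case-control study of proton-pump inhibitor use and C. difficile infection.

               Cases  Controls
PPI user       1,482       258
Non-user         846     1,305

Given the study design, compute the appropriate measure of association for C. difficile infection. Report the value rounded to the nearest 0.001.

Cells: a = 1482, b = 258, c = 846, d = 1305.
This is a nested case-control study: participants were sampled on outcome status, so risks in the source population cannot be estimated directly — relative risk is not valid here. The odds ratio is the appropriate measure.
OR = (a·d)/(b·c) = (1482 × 1305) / (258 × 846) = 1934010 / 218268 = 8.86071

8.861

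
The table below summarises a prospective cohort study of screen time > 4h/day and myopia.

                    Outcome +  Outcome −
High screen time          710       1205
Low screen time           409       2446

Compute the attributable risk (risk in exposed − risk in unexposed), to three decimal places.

0.227

Cells: a = 710, b = 1205, c = 409, d = 2446.
Risk in exposed = 710/1915 = 0.370757; risk in unexposed = 409/2855 = 0.143257.
Risk difference = 0.370757 − 0.143257 = 0.227500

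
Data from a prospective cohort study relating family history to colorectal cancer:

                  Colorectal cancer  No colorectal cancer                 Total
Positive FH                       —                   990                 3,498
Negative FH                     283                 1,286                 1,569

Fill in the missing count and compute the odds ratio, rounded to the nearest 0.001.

The missing cell is in the exposed row: 3498 − 990 = 2508.
So a = 2508, b = 990, c = 283, d = 1286.
OR = (a·d)/(b·c) = (2508 × 1286) / (990 × 283) = 3225288 / 280170 = 11.51190

11.512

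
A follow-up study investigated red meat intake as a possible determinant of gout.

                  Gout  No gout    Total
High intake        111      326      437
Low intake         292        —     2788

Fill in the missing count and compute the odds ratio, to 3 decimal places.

2.910

The missing cell is in the unexposed row: 2788 − 292 = 2496.
So a = 111, b = 326, c = 292, d = 2496.
OR = (a·d)/(b·c) = (111 × 2496) / (326 × 292) = 277056 / 95192 = 2.91050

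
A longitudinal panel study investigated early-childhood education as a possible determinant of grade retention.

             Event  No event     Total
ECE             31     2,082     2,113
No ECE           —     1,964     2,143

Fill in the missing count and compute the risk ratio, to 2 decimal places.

0.18

The missing cell is in the unexposed row: 2143 − 1964 = 179.
So a = 31, b = 2082, c = 179, d = 1964.
RR = [a/(a+b)] / [c/(c+d)] = (31/2113) / (179/2143) = 0.01467/0.08353 = 0.17564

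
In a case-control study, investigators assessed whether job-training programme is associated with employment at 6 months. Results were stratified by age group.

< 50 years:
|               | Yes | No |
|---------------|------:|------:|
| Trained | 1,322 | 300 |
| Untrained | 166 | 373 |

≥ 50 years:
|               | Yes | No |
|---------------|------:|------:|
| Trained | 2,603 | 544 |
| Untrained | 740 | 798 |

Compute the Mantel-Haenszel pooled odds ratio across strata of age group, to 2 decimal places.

6.16

OR_MH = Σ(aᵢdᵢ/nᵢ) / Σ(bᵢcᵢ/nᵢ), where nᵢ is the stratum total.
Stratum 1 (< 50 years): n = 2161; a·d/n = 1322·373/2161 = 228.1842; b·c/n = 300·166/2161 = 23.0449
Stratum 2 (≥ 50 years): n = 4685; a·d/n = 2603·798/4685 = 443.3712; b·c/n = 544·740/4685 = 85.9253
OR_MH = (228.1842 + 443.3712) / (23.0449 + 85.9253) = 671.5554 / 108.9702 = 6.16274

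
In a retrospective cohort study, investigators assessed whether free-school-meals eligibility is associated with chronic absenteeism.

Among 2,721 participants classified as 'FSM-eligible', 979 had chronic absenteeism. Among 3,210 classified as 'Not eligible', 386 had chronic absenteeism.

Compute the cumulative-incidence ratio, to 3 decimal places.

From the description: a = 979, b = 1742, c = 386, d = 2824.
Risk in exposed = 979/2721 = 0.35979; risk in unexposed = 386/3210 = 0.12025.
RR = 0.35979 / 0.12025 = 2.99207
The risk among the exposed is 2.99 times that among the unexposed.

2.992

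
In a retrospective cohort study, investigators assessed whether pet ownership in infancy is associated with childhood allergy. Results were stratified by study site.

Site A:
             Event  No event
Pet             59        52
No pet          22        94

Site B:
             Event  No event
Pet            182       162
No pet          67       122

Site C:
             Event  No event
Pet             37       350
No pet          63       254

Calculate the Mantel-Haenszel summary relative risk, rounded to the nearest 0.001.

1.256

RR_MH = Σ(aᵢ·n₀ᵢ/nᵢ) / Σ(cᵢ·n₁ᵢ/nᵢ), with n₁ᵢ = aᵢ+bᵢ (exposed), n₀ᵢ = cᵢ+dᵢ (unexposed), nᵢ = n₁ᵢ+n₀ᵢ.
Stratum 1 (Site A): n₁ = 111, n₀ = 116, n = 227; a·n₀/n = 59·116/227 = 30.1498; c·n₁/n = 22·111/227 = 10.7577
Stratum 2 (Site B): n₁ = 344, n₀ = 189, n = 533; a·n₀/n = 182·189/533 = 64.5366; c·n₁/n = 67·344/533 = 43.2420
Stratum 3 (Site C): n₁ = 387, n₀ = 317, n = 704; a·n₀/n = 37·317/704 = 16.6605; c·n₁/n = 63·387/704 = 34.6321
RR_MH = (30.1498 + 64.5366 + 16.6605) / (10.7577 + 43.2420 + 34.6321) = 111.3469 / 88.6318 = 1.25629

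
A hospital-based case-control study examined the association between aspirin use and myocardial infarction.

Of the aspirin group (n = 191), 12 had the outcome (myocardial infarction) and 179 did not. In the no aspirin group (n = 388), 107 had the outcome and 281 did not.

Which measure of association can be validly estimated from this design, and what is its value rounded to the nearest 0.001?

From the description: a = 12, b = 179, c = 107, d = 281.
This is a hospital-based case-control study: participants were sampled on outcome status, so risks in the source population cannot be estimated directly — relative risk is not valid here. The odds ratio is the appropriate measure.
OR = (a·d)/(b·c) = (12 × 281) / (179 × 107) = 3372 / 19153 = 0.17606

0.176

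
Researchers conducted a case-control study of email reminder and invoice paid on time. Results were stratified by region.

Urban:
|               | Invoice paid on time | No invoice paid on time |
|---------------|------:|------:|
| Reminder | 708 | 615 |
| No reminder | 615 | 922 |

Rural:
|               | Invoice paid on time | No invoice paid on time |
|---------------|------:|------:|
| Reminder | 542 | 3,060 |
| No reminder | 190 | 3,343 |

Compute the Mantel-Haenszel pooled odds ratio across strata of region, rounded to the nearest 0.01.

OR_MH = Σ(aᵢdᵢ/nᵢ) / Σ(bᵢcᵢ/nᵢ), where nᵢ is the stratum total.
Stratum 1 (Urban): n = 2860; a·d/n = 708·922/2860 = 228.2434; b·c/n = 615·615/2860 = 132.2465
Stratum 2 (Rural): n = 7135; a·d/n = 542·3343/7135 = 253.9462; b·c/n = 3060·190/7135 = 81.4856
OR_MH = (228.2434 + 253.9462) / (132.2465 + 81.4856) = 482.1895 / 213.7321 = 2.25605

2.26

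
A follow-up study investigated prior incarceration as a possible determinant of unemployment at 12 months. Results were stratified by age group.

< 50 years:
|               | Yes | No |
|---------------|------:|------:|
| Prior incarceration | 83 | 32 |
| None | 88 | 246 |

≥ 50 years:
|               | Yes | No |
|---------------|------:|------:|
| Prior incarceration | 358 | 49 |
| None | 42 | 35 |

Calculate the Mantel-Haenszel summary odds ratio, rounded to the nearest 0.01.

6.78

OR_MH = Σ(aᵢdᵢ/nᵢ) / Σ(bᵢcᵢ/nᵢ), where nᵢ is the stratum total.
Stratum 1 (< 50 years): n = 449; a·d/n = 83·246/449 = 45.4744; b·c/n = 32·88/449 = 6.2717
Stratum 2 (≥ 50 years): n = 484; a·d/n = 358·35/484 = 25.8884; b·c/n = 49·42/484 = 4.2521
OR_MH = (45.4744 + 25.8884) / (6.2717 + 4.2521) = 71.3628 / 10.5238 = 6.78110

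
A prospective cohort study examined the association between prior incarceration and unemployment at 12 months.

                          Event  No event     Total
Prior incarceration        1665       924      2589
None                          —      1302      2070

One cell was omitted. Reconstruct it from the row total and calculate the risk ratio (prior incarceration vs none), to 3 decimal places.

The missing cell is in the unexposed row: 2070 − 1302 = 768.
So a = 1665, b = 924, c = 768, d = 1302.
RR = [a/(a+b)] / [c/(c+d)] = (1665/2589) / (768/2070) = 0.64311/0.37101 = 1.73337

1.733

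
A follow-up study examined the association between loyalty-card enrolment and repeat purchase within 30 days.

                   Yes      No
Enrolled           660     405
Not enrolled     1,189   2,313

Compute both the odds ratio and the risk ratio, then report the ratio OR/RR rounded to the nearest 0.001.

1.737

Cells: a = 660, b = 405, c = 1189, d = 2313.
OR = (660·2313)/(405·1189) = 1526580/481545 = 3.17017
Risk in exposed = 660/1065 = 0.61972; risk in unexposed = 1189/3502 = 0.33952; RR = 1.82528
OR/RR = 3.17017 / 1.82528 = 1.73682
The outcome is not rare, so the OR lies further from 1 than the RR.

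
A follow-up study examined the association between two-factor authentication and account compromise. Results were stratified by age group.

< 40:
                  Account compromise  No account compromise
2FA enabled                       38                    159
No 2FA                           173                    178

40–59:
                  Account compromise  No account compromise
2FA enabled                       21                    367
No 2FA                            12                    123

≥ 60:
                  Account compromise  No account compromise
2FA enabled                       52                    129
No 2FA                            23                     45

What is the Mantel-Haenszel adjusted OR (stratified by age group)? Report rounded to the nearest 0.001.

0.378

OR_MH = Σ(aᵢdᵢ/nᵢ) / Σ(bᵢcᵢ/nᵢ), where nᵢ is the stratum total.
Stratum 1 (< 40): n = 548; a·d/n = 38·178/548 = 12.3431; b·c/n = 159·173/548 = 50.1953
Stratum 2 (40–59): n = 523; a·d/n = 21·123/523 = 4.9388; b·c/n = 367·12/523 = 8.4207
Stratum 3 (≥ 60): n = 249; a·d/n = 52·45/249 = 9.3976; b·c/n = 129·23/249 = 11.9157
OR_MH = (12.3431 + 4.9388 + 9.3976) / (50.1953 + 8.4207 + 11.9157) = 26.6795 / 70.5316 = 0.37826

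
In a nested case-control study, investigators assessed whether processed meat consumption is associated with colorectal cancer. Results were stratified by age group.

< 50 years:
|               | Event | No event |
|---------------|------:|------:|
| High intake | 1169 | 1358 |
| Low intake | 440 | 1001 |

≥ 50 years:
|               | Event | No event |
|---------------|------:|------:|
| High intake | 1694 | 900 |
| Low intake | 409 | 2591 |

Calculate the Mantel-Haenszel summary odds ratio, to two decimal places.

4.99

OR_MH = Σ(aᵢdᵢ/nᵢ) / Σ(bᵢcᵢ/nᵢ), where nᵢ is the stratum total.
Stratum 1 (< 50 years): n = 3968; a·d/n = 1169·1001/3968 = 294.9015; b·c/n = 1358·440/3968 = 150.5847
Stratum 2 (≥ 50 years): n = 5594; a·d/n = 1694·2591/5594 = 784.6182; b·c/n = 900·409/5594 = 65.8026
OR_MH = (294.9015 + 784.6182) / (150.5847 + 65.8026) = 1079.5196 / 216.3873 = 4.98883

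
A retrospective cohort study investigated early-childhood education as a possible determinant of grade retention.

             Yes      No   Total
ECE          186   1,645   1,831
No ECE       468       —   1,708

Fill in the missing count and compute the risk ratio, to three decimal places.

0.371

The missing cell is in the unexposed row: 1708 − 468 = 1240.
So a = 186, b = 1645, c = 468, d = 1240.
RR = [a/(a+b)] / [c/(c+d)] = (186/1831) / (468/1708) = 0.10158/0.27400 = 0.37074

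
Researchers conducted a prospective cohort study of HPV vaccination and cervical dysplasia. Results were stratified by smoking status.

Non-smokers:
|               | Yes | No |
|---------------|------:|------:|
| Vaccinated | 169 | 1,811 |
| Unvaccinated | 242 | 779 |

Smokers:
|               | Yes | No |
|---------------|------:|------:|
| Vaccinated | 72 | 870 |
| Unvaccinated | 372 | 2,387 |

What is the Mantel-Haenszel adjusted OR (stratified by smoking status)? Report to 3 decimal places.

0.387

OR_MH = Σ(aᵢdᵢ/nᵢ) / Σ(bᵢcᵢ/nᵢ), where nᵢ is the stratum total.
Stratum 1 (Non-smokers): n = 3001; a·d/n = 169·779/3001 = 43.8690; b·c/n = 1811·242/3001 = 146.0387
Stratum 2 (Smokers): n = 3701; a·d/n = 72·2387/3701 = 46.4372; b·c/n = 870·372/3701 = 87.4466
OR_MH = (43.8690 + 46.4372) / (146.0387 + 87.4466) = 90.3062 / 233.4853 = 0.38677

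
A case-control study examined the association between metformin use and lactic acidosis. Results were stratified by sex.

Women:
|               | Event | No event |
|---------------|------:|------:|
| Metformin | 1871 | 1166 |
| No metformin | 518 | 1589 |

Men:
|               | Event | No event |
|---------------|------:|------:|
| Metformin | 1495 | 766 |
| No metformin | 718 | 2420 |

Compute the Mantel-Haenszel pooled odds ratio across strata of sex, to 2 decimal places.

OR_MH = Σ(aᵢdᵢ/nᵢ) / Σ(bᵢcᵢ/nᵢ), where nᵢ is the stratum total.
Stratum 1 (Women): n = 5144; a·d/n = 1871·1589/5144 = 577.9586; b·c/n = 1166·518/5144 = 117.4160
Stratum 2 (Men): n = 5399; a·d/n = 1495·2420/5399 = 670.1056; b·c/n = 766·718/5399 = 101.8685
OR_MH = (577.9586 + 670.1056) / (117.4160 + 101.8685) = 1248.0642 / 219.2845 = 5.69153

5.69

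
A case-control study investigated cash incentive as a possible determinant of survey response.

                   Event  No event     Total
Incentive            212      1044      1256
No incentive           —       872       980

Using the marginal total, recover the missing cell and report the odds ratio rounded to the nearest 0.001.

The missing cell is in the unexposed row: 980 − 872 = 108.
So a = 212, b = 1044, c = 108, d = 872.
OR = (a·d)/(b·c) = (212 × 872) / (1044 × 108) = 184864 / 112752 = 1.63956

1.640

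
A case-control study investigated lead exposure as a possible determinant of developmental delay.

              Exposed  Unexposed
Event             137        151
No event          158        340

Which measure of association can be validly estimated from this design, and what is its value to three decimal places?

1.952

Reading the table with exposure as columns: a = 137 (Exposed, case), b = 158 (Exposed, non-case), c = 151 (Unexposed, case), d = 340.
This is a case-control study: participants were sampled on outcome status, so risks in the source population cannot be estimated directly — relative risk is not valid here. The odds ratio is the appropriate measure.
OR = (a·d)/(b·c) = (137 × 340) / (158 × 151) = 46580 / 23858 = 1.95238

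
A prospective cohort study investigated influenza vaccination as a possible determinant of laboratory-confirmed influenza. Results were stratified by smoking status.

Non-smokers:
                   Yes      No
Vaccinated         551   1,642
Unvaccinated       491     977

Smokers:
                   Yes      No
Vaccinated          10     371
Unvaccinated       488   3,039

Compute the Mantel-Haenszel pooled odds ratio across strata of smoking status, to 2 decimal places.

0.58

OR_MH = Σ(aᵢdᵢ/nᵢ) / Σ(bᵢcᵢ/nᵢ), where nᵢ is the stratum total.
Stratum 1 (Non-smokers): n = 3661; a·d/n = 551·977/3661 = 147.0437; b·c/n = 1642·491/3661 = 220.2191
Stratum 2 (Smokers): n = 3908; a·d/n = 10·3039/3908 = 7.7764; b·c/n = 371·488/3908 = 46.3275
OR_MH = (147.0437 + 7.7764) / (220.2191 + 46.3275) = 154.8201 / 266.5466 = 0.58084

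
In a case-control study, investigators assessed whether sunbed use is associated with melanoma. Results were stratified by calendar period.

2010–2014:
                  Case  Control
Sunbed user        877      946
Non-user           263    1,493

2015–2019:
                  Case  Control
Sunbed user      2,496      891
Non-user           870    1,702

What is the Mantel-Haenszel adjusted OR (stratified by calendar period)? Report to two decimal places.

5.40

OR_MH = Σ(aᵢdᵢ/nᵢ) / Σ(bᵢcᵢ/nᵢ), where nᵢ is the stratum total.
Stratum 1 (2010–2014): n = 3579; a·d/n = 877·1493/3579 = 365.8455; b·c/n = 946·263/3579 = 69.5161
Stratum 2 (2015–2019): n = 5959; a·d/n = 2496·1702/5959 = 712.9035; b·c/n = 891·870/5959 = 130.0839
OR_MH = (365.8455 + 712.9035) / (69.5161 + 130.0839) = 1078.7490 / 199.6000 = 5.40455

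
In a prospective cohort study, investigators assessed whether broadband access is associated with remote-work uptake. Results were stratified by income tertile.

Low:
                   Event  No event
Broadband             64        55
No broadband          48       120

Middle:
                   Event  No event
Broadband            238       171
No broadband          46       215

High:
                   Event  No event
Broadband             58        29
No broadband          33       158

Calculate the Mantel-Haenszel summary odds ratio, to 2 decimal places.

OR_MH = Σ(aᵢdᵢ/nᵢ) / Σ(bᵢcᵢ/nᵢ), where nᵢ is the stratum total.
Stratum 1 (Low): n = 287; a·d/n = 64·120/287 = 26.7596; b·c/n = 55·48/287 = 9.1986
Stratum 2 (Middle): n = 670; a·d/n = 238·215/670 = 76.3731; b·c/n = 171·46/670 = 11.7403
Stratum 3 (High): n = 278; a·d/n = 58·158/278 = 32.9640; b·c/n = 29·33/278 = 3.4424
OR_MH = (26.7596 + 76.3731 + 32.9640) / (9.1986 + 11.7403 + 3.4424) = 136.0967 / 24.3814 = 5.58200

5.58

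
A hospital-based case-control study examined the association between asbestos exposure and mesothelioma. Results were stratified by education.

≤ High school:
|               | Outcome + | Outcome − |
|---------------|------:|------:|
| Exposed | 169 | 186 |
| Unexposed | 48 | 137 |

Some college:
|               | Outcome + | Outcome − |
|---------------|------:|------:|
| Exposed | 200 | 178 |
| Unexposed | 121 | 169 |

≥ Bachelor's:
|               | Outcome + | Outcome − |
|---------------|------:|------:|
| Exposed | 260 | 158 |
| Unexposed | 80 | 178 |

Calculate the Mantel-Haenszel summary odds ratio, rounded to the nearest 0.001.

2.400

OR_MH = Σ(aᵢdᵢ/nᵢ) / Σ(bᵢcᵢ/nᵢ), where nᵢ is the stratum total.
Stratum 1 (≤ High school): n = 540; a·d/n = 169·137/540 = 42.8759; b·c/n = 186·48/540 = 16.5333
Stratum 2 (Some college): n = 668; a·d/n = 200·169/668 = 50.5988; b·c/n = 178·121/668 = 32.2425
Stratum 3 (≥ Bachelor's): n = 676; a·d/n = 260·178/676 = 68.4615; b·c/n = 158·80/676 = 18.6982
OR_MH = (42.8759 + 50.5988 + 68.4615) / (16.5333 + 32.2425 + 18.6982) = 161.9363 / 67.4741 = 2.39998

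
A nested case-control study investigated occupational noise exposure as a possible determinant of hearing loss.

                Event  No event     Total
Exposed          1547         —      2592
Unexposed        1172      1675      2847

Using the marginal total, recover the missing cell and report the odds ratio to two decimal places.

2.12

The missing cell is in the exposed row: 2592 − 1547 = 1045.
So a = 1547, b = 1045, c = 1172, d = 1675.
OR = (a·d)/(b·c) = (1547 × 1675) / (1045 × 1172) = 2591225 / 1224740 = 2.11573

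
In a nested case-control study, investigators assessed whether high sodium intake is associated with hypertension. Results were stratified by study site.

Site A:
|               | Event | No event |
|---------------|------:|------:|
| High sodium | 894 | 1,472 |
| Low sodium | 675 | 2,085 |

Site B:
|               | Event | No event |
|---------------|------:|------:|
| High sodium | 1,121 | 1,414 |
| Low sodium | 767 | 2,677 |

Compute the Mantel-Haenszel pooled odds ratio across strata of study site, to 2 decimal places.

2.31

OR_MH = Σ(aᵢdᵢ/nᵢ) / Σ(bᵢcᵢ/nᵢ), where nᵢ is the stratum total.
Stratum 1 (Site A): n = 5126; a·d/n = 894·2085/5126 = 363.6344; b·c/n = 1472·675/5126 = 193.8353
Stratum 2 (Site B): n = 5979; a·d/n = 1121·2677/5979 = 501.9095; b·c/n = 1414·767/5979 = 181.3912
OR_MH = (363.6344 + 501.9095) / (193.8353 + 181.3912) = 865.5439 / 375.2266 = 2.30672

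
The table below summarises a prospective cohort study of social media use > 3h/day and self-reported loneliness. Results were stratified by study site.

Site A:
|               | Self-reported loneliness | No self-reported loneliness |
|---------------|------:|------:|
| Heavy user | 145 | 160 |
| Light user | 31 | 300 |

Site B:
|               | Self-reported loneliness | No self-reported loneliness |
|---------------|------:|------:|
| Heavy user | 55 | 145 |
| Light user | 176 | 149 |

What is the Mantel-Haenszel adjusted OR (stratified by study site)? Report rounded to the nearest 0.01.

OR_MH = Σ(aᵢdᵢ/nᵢ) / Σ(bᵢcᵢ/nᵢ), where nᵢ is the stratum total.
Stratum 1 (Site A): n = 636; a·d/n = 145·300/636 = 68.3962; b·c/n = 160·31/636 = 7.7987
Stratum 2 (Site B): n = 525; a·d/n = 55·149/525 = 15.6095; b·c/n = 145·176/525 = 48.6095
OR_MH = (68.3962 + 15.6095) / (7.7987 + 48.6095) = 84.0058 / 56.4083 = 1.48925

1.49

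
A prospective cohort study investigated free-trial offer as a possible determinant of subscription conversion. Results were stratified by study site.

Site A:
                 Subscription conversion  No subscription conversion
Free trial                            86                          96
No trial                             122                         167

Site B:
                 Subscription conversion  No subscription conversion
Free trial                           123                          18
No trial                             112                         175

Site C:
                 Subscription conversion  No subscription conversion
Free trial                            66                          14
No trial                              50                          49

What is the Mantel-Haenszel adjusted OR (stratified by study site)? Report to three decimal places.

2.952

OR_MH = Σ(aᵢdᵢ/nᵢ) / Σ(bᵢcᵢ/nᵢ), where nᵢ is the stratum total.
Stratum 1 (Site A): n = 471; a·d/n = 86·167/471 = 30.4926; b·c/n = 96·122/471 = 24.8662
Stratum 2 (Site B): n = 428; a·d/n = 123·175/428 = 50.2921; b·c/n = 18·112/428 = 4.7103
Stratum 3 (Site C): n = 179; a·d/n = 66·49/179 = 18.0670; b·c/n = 14·50/179 = 3.9106
OR_MH = (30.4926 + 50.2921 + 18.0670) / (24.8662 + 4.7103 + 3.9106) = 98.8517 / 33.4871 = 2.95193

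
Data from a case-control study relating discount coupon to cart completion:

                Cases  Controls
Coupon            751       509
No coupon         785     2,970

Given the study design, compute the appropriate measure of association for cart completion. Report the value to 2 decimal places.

5.58

Cells: a = 751, b = 509, c = 785, d = 2970.
This is a case-control study: participants were sampled on outcome status, so risks in the source population cannot be estimated directly — relative risk is not valid here. The odds ratio is the appropriate measure.
OR = (a·d)/(b·c) = (751 × 2970) / (509 × 785) = 2230470 / 399565 = 5.58225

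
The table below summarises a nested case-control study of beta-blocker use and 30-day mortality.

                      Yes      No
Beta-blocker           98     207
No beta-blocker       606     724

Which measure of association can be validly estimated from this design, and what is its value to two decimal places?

Cells: a = 98, b = 207, c = 606, d = 724.
This is a nested case-control study: participants were sampled on outcome status, so risks in the source population cannot be estimated directly — relative risk is not valid here. The odds ratio is the appropriate measure.
OR = (a·d)/(b·c) = (98 × 724) / (207 × 606) = 70952 / 125442 = 0.56562

0.57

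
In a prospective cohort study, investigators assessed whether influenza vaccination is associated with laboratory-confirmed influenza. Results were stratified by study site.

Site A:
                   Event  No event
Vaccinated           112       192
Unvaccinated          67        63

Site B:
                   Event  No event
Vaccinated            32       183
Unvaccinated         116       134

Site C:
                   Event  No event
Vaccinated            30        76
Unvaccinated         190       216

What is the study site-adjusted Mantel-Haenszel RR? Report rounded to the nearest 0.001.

RR_MH = Σ(aᵢ·n₀ᵢ/nᵢ) / Σ(cᵢ·n₁ᵢ/nᵢ), with n₁ᵢ = aᵢ+bᵢ (exposed), n₀ᵢ = cᵢ+dᵢ (unexposed), nᵢ = n₁ᵢ+n₀ᵢ.
Stratum 1 (Site A): n₁ = 304, n₀ = 130, n = 434; a·n₀/n = 112·130/434 = 33.5484; c·n₁/n = 67·304/434 = 46.9309
Stratum 2 (Site B): n₁ = 215, n₀ = 250, n = 465; a·n₀/n = 32·250/465 = 17.2043; c·n₁/n = 116·215/465 = 53.6344
Stratum 3 (Site C): n₁ = 106, n₀ = 406, n = 512; a·n₀/n = 30·406/512 = 23.7891; c·n₁/n = 190·106/512 = 39.3359
RR_MH = (33.5484 + 17.2043 + 23.7891) / (46.9309 + 53.6344 + 39.3359) = 74.5418 / 139.9012 = 0.53282

0.533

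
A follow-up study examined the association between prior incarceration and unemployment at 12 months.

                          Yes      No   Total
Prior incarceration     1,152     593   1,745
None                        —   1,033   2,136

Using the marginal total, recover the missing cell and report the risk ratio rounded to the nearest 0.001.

1.278

The missing cell is in the unexposed row: 2136 − 1033 = 1103.
So a = 1152, b = 593, c = 1103, d = 1033.
RR = [a/(a+b)] / [c/(c+d)] = (1152/1745) / (1103/2136) = 0.66017/0.51639 = 1.27845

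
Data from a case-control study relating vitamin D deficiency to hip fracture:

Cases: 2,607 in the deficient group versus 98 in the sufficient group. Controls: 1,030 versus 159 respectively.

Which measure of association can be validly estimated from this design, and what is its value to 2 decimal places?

From the description: a = 2607, b = 1030, c = 98, d = 159.
This is a case-control study: participants were sampled on outcome status, so risks in the source population cannot be estimated directly — relative risk is not valid here. The odds ratio is the appropriate measure.
OR = (a·d)/(b·c) = (2607 × 159) / (1030 × 98) = 414513 / 100940 = 4.10653

4.11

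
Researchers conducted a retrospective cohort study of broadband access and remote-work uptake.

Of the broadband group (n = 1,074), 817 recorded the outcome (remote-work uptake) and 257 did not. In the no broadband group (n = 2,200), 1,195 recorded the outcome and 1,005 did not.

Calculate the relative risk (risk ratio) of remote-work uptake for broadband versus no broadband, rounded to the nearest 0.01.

From the description: a = 817, b = 257, c = 1195, d = 1005.
Risk in exposed = 817/1074 = 0.76071; risk in unexposed = 1195/2200 = 0.54318.
RR = 0.76071 / 0.54318 = 1.40047
The risk among the exposed is 1.40 times that among the unexposed.

1.40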